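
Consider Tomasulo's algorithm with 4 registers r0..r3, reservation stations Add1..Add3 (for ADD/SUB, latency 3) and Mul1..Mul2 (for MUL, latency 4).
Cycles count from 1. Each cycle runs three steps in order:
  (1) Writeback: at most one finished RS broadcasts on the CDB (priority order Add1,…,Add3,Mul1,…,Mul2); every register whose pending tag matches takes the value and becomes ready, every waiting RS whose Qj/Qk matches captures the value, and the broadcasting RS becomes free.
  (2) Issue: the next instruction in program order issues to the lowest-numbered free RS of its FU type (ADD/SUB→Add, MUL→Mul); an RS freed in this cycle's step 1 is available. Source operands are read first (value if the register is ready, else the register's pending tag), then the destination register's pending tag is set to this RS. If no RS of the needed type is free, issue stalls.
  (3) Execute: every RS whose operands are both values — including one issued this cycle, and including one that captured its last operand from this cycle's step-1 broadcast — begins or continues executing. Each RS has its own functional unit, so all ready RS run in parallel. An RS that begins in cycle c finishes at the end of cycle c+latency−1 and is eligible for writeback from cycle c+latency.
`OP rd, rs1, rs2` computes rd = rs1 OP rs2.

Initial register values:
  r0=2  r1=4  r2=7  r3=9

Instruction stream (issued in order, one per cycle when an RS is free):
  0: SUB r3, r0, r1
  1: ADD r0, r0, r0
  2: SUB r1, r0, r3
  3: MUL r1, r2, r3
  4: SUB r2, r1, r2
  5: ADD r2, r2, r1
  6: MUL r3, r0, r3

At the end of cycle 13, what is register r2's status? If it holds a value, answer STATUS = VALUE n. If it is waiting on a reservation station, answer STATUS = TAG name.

c1: issue SUB r3<-Add1 | r0:2,r1:4,r2:7,r3:Add1
c2: issue ADD r0<-Add2 | r0:Add2,r1:4,r2:7,r3:Add1
c3: issue SUB r1<-Add3 | r0:Add2,r1:Add3,r2:7,r3:Add1
c4: CDB Add1=-2; issue MUL r1<-Mul1 | r0:Add2,r1:Mul1,r2:7,r3:-2
c5: CDB Add2=4; issue SUB r2<-Add1 | r0:4,r1:Mul1,r2:Add1,r3:-2
c6: issue ADD r2<-Add2 | r0:4,r1:Mul1,r2:Add2,r3:-2
c7: issue MUL r3<-Mul2 | r0:4,r1:Mul1,r2:Add2,r3:Mul2
c8: CDB Add3=6 | r0:4,r1:Mul1,r2:Add2,r3:Mul2
c9: CDB Mul1=-14 | r0:4,r1:-14,r2:Add2,r3:Mul2
c10: - | r0:4,r1:-14,r2:Add2,r3:Mul2
c11: CDB Mul2=-8 | r0:4,r1:-14,r2:Add2,r3:-8
c12: CDB Add1=-21 | r0:4,r1:-14,r2:Add2,r3:-8
c13: - | r0:4,r1:-14,r2:Add2,r3:-8

STATUS = TAG Add2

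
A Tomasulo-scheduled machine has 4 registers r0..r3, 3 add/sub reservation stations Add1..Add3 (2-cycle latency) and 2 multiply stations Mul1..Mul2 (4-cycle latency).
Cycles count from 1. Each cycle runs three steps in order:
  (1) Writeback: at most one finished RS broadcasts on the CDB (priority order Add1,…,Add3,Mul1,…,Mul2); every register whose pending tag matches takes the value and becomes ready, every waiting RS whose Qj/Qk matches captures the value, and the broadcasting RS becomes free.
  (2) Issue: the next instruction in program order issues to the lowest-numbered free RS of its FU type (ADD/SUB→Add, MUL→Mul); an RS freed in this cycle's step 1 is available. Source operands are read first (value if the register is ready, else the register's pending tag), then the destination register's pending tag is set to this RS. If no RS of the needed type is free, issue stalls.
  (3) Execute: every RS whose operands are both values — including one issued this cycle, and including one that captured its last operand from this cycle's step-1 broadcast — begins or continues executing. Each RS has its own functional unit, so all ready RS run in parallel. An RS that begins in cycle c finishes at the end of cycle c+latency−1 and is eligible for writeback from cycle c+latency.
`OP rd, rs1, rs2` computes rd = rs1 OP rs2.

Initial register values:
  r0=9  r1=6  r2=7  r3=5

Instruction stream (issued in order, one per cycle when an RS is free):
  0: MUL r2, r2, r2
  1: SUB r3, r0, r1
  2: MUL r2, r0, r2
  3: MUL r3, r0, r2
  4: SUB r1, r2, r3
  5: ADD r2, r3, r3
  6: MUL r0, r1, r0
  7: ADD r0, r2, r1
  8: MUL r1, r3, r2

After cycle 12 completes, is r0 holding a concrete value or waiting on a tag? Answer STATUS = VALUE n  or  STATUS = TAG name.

STATUS = TAG Add3

c1: issue MUL r2<-Mul1 | r0:9,r1:6,r2:Mul1,r3:5
c2: issue SUB r3<-Add1 | r0:9,r1:6,r2:Mul1,r3:Add1
c3: issue MUL r2<-Mul2 | r0:9,r1:6,r2:Mul2,r3:Add1
c4: CDB Add1=3; stall | r0:9,r1:6,r2:Mul2,r3:3
c5: CDB Mul1=49; issue MUL r3<-Mul1 | r0:9,r1:6,r2:Mul2,r3:Mul1
c6: issue SUB r1<-Add1 | r0:9,r1:Add1,r2:Mul2,r3:Mul1
c7: issue ADD r2<-Add2 | r0:9,r1:Add1,r2:Add2,r3:Mul1
c8: stall | r0:9,r1:Add1,r2:Add2,r3:Mul1
c9: CDB Mul2=441; issue MUL r0<-Mul2 | r0:Mul2,r1:Add1,r2:Add2,r3:Mul1
c10: issue ADD r0<-Add3 | r0:Add3,r1:Add1,r2:Add2,r3:Mul1
c11: stall | r0:Add3,r1:Add1,r2:Add2,r3:Mul1
c12: stall | r0:Add3,r1:Add1,r2:Add2,r3:Mul1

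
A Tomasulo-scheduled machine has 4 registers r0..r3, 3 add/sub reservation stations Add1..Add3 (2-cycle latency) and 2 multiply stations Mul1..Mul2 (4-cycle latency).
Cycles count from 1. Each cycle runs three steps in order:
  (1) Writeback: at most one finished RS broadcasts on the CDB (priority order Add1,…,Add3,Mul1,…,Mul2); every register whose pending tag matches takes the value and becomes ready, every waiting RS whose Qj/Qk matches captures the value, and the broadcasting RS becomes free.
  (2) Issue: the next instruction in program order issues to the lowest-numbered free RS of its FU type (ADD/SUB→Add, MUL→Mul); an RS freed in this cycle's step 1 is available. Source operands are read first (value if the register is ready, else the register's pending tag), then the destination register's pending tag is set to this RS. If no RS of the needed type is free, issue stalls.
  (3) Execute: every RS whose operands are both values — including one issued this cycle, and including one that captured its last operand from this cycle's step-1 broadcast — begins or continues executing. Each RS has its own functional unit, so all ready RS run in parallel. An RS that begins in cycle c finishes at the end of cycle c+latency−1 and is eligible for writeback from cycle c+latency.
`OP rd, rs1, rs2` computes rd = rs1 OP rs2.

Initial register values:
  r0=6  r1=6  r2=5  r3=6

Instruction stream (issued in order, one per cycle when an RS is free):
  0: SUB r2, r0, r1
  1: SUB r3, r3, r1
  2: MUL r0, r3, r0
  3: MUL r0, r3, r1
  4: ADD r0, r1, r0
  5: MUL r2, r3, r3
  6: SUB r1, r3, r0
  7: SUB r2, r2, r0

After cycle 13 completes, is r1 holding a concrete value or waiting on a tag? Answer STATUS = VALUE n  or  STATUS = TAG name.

c1: issue SUB r2<-Add1 | r0:6,r1:6,r2:Add1,r3:6
c2: issue SUB r3<-Add2 | r0:6,r1:6,r2:Add1,r3:Add2
c3: CDB Add1=0; issue MUL r0<-Mul1 | r0:Mul1,r1:6,r2:0,r3:Add2
c4: CDB Add2=0; issue MUL r0<-Mul2 | r0:Mul2,r1:6,r2:0,r3:0
c5: issue ADD r0<-Add1 | r0:Add1,r1:6,r2:0,r3:0
c6: stall | r0:Add1,r1:6,r2:0,r3:0
c7: stall | r0:Add1,r1:6,r2:0,r3:0
c8: CDB Mul1=0; issue MUL r2<-Mul1 | r0:Add1,r1:6,r2:Mul1,r3:0
c9: CDB Mul2=0; issue SUB r1<-Add2 | r0:Add1,r1:Add2,r2:Mul1,r3:0
c10: issue SUB r2<-Add3 | r0:Add1,r1:Add2,r2:Add3,r3:0
c11: CDB Add1=6 | r0:6,r1:Add2,r2:Add3,r3:0
c12: CDB Mul1=0 | r0:6,r1:Add2,r2:Add3,r3:0
c13: CDB Add2=-6 | r0:6,r1:-6,r2:Add3,r3:0

STATUS = VALUE -6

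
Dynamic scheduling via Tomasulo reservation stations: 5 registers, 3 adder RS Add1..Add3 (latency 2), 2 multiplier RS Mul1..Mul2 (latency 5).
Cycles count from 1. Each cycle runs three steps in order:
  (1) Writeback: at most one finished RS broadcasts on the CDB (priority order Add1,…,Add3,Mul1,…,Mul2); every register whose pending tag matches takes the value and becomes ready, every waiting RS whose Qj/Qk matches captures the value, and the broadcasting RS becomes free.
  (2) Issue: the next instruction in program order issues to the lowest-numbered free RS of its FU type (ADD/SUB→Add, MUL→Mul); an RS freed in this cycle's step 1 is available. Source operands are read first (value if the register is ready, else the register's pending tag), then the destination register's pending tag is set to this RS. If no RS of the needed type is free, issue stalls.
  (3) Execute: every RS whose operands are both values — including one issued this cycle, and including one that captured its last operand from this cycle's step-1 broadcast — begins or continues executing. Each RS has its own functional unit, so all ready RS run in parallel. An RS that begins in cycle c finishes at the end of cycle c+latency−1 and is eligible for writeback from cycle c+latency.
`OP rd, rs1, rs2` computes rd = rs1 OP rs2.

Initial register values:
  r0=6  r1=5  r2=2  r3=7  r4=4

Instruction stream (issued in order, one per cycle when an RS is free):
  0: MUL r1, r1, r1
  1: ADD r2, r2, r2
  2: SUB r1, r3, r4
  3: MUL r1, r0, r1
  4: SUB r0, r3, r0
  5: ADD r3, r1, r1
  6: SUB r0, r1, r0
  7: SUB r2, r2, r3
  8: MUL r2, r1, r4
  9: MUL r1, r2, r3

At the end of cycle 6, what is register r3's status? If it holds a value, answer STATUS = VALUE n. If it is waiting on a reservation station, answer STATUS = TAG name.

c1: issue MUL r1<-Mul1 | r0:6,r1:Mul1,r2:2,r3:7,r4:4
c2: issue ADD r2<-Add1 | r0:6,r1:Mul1,r2:Add1,r3:7,r4:4
c3: issue SUB r1<-Add2 | r0:6,r1:Add2,r2:Add1,r3:7,r4:4
c4: CDB Add1=4; issue MUL r1<-Mul2 | r0:6,r1:Mul2,r2:4,r3:7,r4:4
c5: CDB Add2=3; issue SUB r0<-Add1 | r0:Add1,r1:Mul2,r2:4,r3:7,r4:4
c6: CDB Mul1=25; issue ADD r3<-Add2 | r0:Add1,r1:Mul2,r2:4,r3:Add2,r4:4

STATUS = TAG Add2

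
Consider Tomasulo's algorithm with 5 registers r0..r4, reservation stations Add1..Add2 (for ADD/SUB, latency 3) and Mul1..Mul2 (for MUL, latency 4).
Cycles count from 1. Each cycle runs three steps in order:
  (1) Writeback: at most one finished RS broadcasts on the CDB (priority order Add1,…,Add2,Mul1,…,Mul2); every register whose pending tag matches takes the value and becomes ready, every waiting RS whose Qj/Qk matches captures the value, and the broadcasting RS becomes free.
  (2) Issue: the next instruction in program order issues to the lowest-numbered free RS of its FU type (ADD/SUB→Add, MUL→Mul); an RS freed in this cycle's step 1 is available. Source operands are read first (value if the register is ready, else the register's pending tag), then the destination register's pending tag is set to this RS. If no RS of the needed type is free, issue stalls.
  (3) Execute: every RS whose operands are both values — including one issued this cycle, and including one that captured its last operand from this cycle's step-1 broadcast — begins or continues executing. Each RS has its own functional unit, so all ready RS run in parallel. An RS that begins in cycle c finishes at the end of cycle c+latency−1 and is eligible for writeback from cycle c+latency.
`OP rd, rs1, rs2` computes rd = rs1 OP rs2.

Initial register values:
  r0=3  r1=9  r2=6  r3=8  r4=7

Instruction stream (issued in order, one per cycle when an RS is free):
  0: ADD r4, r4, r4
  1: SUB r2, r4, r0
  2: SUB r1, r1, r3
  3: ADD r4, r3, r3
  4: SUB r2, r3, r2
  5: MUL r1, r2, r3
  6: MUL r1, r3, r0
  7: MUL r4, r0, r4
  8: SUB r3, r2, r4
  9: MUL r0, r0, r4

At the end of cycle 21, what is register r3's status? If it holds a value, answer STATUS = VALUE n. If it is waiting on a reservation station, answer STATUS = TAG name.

  c1: issue ADD r4<-Add1  regs: r0:3,r1:9,r2:6,r3:8,r4:Add1
  c2: issue SUB r2<-Add2  regs: r0:3,r1:9,r2:Add2,r3:8,r4:Add1
  c3: stall  regs: r0:3,r1:9,r2:Add2,r3:8,r4:Add1
  c4: CDB Add1=14; issue SUB r1<-Add1  regs: r0:3,r1:Add1,r2:Add2,r3:8,r4:14
  c5: stall  regs: r0:3,r1:Add1,r2:Add2,r3:8,r4:14
  c6: stall  regs: r0:3,r1:Add1,r2:Add2,r3:8,r4:14
  c7: CDB Add1=1; issue ADD r4<-Add1  regs: r0:3,r1:1,r2:Add2,r3:8,r4:Add1
  c8: CDB Add2=11; issue SUB r2<-Add2  regs: r0:3,r1:1,r2:Add2,r3:8,r4:Add1
  c9: issue MUL r1<-Mul1  regs: r0:3,r1:Mul1,r2:Add2,r3:8,r4:Add1
  c10: CDB Add1=16; issue MUL r1<-Mul2  regs: r0:3,r1:Mul2,r2:Add2,r3:8,r4:16
  c11: CDB Add2=-3; stall  regs: r0:3,r1:Mul2,r2:-3,r3:8,r4:16
  c12: stall  regs: r0:3,r1:Mul2,r2:-3,r3:8,r4:16
  c13: stall  regs: r0:3,r1:Mul2,r2:-3,r3:8,r4:16
  c14: CDB Mul2=24; issue MUL r4<-Mul2  regs: r0:3,r1:24,r2:-3,r3:8,r4:Mul2
  c15: CDB Mul1=-24; issue SUB r3<-Add1  regs: r0:3,r1:24,r2:-3,r3:Add1,r4:Mul2
  c16: issue MUL r0<-Mul1  regs: r0:Mul1,r1:24,r2:-3,r3:Add1,r4:Mul2
  c17: -  regs: r0:Mul1,r1:24,r2:-3,r3:Add1,r4:Mul2
  c18: CDB Mul2=48  regs: r0:Mul1,r1:24,r2:-3,r3:Add1,r4:48
  c19: -  regs: r0:Mul1,r1:24,r2:-3,r3:Add1,r4:48
  c20: -  regs: r0:Mul1,r1:24,r2:-3,r3:Add1,r4:48
  c21: CDB Add1=-51  regs: r0:Mul1,r1:24,r2:-3,r3:-51,r4:48

STATUS = VALUE -51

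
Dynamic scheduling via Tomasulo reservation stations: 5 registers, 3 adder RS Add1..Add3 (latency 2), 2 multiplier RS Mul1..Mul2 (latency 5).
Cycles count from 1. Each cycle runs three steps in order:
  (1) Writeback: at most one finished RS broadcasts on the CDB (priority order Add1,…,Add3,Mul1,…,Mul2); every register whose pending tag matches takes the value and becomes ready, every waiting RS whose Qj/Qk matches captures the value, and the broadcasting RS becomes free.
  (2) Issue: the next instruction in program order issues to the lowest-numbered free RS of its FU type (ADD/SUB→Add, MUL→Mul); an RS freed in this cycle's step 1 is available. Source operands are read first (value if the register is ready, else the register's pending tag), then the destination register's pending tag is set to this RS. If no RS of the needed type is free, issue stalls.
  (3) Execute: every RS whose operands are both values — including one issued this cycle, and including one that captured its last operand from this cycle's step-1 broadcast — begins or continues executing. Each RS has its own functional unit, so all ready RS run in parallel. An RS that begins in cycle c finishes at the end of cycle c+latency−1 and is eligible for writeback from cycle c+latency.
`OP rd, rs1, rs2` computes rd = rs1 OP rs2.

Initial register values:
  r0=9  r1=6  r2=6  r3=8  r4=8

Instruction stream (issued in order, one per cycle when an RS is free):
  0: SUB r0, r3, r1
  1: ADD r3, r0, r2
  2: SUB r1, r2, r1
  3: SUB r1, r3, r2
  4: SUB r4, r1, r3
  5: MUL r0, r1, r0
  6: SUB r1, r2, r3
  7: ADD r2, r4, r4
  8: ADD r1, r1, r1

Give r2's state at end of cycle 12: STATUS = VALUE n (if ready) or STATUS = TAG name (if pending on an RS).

STATUS = VALUE -12

cycle 1: issue SUB r0<-Add1 // r0:Add1,r1:6,r2:6,r3:8,r4:8
cycle 2: issue ADD r3<-Add2 // r0:Add1,r1:6,r2:6,r3:Add2,r4:8
cycle 3: CDB Add1=2; issue SUB r1<-Add1 // r0:2,r1:Add1,r2:6,r3:Add2,r4:8
cycle 4: issue SUB r1<-Add3 // r0:2,r1:Add3,r2:6,r3:Add2,r4:8
cycle 5: CDB Add1=0; issue SUB r4<-Add1 // r0:2,r1:Add3,r2:6,r3:Add2,r4:Add1
cycle 6: CDB Add2=8; issue MUL r0<-Mul1 // r0:Mul1,r1:Add3,r2:6,r3:8,r4:Add1
cycle 7: issue SUB r1<-Add2 // r0:Mul1,r1:Add2,r2:6,r3:8,r4:Add1
cycle 8: CDB Add3=2; issue ADD r2<-Add3 // r0:Mul1,r1:Add2,r2:Add3,r3:8,r4:Add1
cycle 9: CDB Add2=-2; issue ADD r1<-Add2 // r0:Mul1,r1:Add2,r2:Add3,r3:8,r4:Add1
cycle 10: CDB Add1=-6 // r0:Mul1,r1:Add2,r2:Add3,r3:8,r4:-6
cycle 11: CDB Add2=-4 // r0:Mul1,r1:-4,r2:Add3,r3:8,r4:-6
cycle 12: CDB Add3=-12 // r0:Mul1,r1:-4,r2:-12,r3:8,r4:-6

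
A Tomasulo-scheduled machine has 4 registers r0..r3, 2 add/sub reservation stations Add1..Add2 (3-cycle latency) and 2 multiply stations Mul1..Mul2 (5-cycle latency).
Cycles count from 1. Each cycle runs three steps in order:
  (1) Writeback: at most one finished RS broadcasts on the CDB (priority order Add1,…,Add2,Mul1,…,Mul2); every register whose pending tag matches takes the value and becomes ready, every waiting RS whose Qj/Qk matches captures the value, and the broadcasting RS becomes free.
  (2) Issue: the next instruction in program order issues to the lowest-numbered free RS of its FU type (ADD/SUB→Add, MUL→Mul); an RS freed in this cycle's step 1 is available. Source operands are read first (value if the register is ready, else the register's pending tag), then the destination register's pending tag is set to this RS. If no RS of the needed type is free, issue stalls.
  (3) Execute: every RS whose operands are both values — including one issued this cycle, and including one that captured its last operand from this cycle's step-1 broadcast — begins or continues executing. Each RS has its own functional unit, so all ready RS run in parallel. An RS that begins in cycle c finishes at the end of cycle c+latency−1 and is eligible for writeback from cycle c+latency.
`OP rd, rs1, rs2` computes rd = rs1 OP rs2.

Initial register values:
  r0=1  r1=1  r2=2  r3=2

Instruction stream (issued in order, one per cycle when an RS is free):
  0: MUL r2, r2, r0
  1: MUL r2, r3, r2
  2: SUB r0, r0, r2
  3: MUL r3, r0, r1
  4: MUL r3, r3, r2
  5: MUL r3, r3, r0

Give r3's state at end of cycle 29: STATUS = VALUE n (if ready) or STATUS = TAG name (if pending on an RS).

STATUS = VALUE 36

c1: issue MUL r2<-Mul1 | r0:1,r1:1,r2:Mul1,r3:2
c2: issue MUL r2<-Mul2 | r0:1,r1:1,r2:Mul2,r3:2
c3: issue SUB r0<-Add1 | r0:Add1,r1:1,r2:Mul2,r3:2
c4: stall | r0:Add1,r1:1,r2:Mul2,r3:2
c5: stall | r0:Add1,r1:1,r2:Mul2,r3:2
c6: CDB Mul1=2; issue MUL r3<-Mul1 | r0:Add1,r1:1,r2:Mul2,r3:Mul1
c7: stall | r0:Add1,r1:1,r2:Mul2,r3:Mul1
c8: stall | r0:Add1,r1:1,r2:Mul2,r3:Mul1
c9: stall | r0:Add1,r1:1,r2:Mul2,r3:Mul1
c10: stall | r0:Add1,r1:1,r2:Mul2,r3:Mul1
c11: CDB Mul2=4; issue MUL r3<-Mul2 | r0:Add1,r1:1,r2:4,r3:Mul2
c12: stall | r0:Add1,r1:1,r2:4,r3:Mul2
c13: stall | r0:Add1,r1:1,r2:4,r3:Mul2
c14: CDB Add1=-3; stall | r0:-3,r1:1,r2:4,r3:Mul2
c15: stall | r0:-3,r1:1,r2:4,r3:Mul2
c16: stall | r0:-3,r1:1,r2:4,r3:Mul2
c17: stall | r0:-3,r1:1,r2:4,r3:Mul2
c18: stall | r0:-3,r1:1,r2:4,r3:Mul2
c19: CDB Mul1=-3; issue MUL r3<-Mul1 | r0:-3,r1:1,r2:4,r3:Mul1
c20: - | r0:-3,r1:1,r2:4,r3:Mul1
c21: - | r0:-3,r1:1,r2:4,r3:Mul1
c22: - | r0:-3,r1:1,r2:4,r3:Mul1
c23: - | r0:-3,r1:1,r2:4,r3:Mul1
c24: CDB Mul2=-12 | r0:-3,r1:1,r2:4,r3:Mul1
c25: - | r0:-3,r1:1,r2:4,r3:Mul1
c26: - | r0:-3,r1:1,r2:4,r3:Mul1
c27: - | r0:-3,r1:1,r2:4,r3:Mul1
c28: - | r0:-3,r1:1,r2:4,r3:Mul1
c29: CDB Mul1=36 | r0:-3,r1:1,r2:4,r3:36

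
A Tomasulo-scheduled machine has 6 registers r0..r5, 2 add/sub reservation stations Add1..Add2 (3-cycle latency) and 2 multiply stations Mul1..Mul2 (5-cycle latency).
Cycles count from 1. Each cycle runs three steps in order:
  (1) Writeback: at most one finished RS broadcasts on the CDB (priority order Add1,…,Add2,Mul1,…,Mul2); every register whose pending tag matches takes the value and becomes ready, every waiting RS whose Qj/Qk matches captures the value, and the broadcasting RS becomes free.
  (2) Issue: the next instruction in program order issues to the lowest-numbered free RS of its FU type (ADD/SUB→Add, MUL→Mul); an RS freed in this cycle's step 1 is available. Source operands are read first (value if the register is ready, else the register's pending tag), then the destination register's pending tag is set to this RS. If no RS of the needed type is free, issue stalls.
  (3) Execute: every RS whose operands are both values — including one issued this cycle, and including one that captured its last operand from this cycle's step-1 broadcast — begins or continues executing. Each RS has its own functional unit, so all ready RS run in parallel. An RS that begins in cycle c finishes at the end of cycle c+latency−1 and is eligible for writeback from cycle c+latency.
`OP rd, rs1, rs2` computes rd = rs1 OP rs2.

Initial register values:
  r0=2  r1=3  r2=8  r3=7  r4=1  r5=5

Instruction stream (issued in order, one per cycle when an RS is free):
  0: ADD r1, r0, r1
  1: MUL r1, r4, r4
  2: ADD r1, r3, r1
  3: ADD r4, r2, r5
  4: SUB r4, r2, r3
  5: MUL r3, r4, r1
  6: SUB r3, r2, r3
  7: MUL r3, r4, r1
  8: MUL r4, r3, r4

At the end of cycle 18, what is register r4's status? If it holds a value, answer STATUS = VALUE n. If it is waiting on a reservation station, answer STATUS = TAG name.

STATUS = TAG Mul1

cycle 1: issue ADD r1<-Add1 // r0:2,r1:Add1,r2:8,r3:7,r4:1,r5:5
cycle 2: issue MUL r1<-Mul1 // r0:2,r1:Mul1,r2:8,r3:7,r4:1,r5:5
cycle 3: issue ADD r1<-Add2 // r0:2,r1:Add2,r2:8,r3:7,r4:1,r5:5
cycle 4: CDB Add1=5; issue ADD r4<-Add1 // r0:2,r1:Add2,r2:8,r3:7,r4:Add1,r5:5
cycle 5: stall // r0:2,r1:Add2,r2:8,r3:7,r4:Add1,r5:5
cycle 6: stall // r0:2,r1:Add2,r2:8,r3:7,r4:Add1,r5:5
cycle 7: CDB Add1=13; issue SUB r4<-Add1 // r0:2,r1:Add2,r2:8,r3:7,r4:Add1,r5:5
cycle 8: CDB Mul1=1; issue MUL r3<-Mul1 // r0:2,r1:Add2,r2:8,r3:Mul1,r4:Add1,r5:5
cycle 9: stall // r0:2,r1:Add2,r2:8,r3:Mul1,r4:Add1,r5:5
cycle 10: CDB Add1=1; issue SUB r3<-Add1 // r0:2,r1:Add2,r2:8,r3:Add1,r4:1,r5:5
cycle 11: CDB Add2=8; issue MUL r3<-Mul2 // r0:2,r1:8,r2:8,r3:Mul2,r4:1,r5:5
cycle 12: stall // r0:2,r1:8,r2:8,r3:Mul2,r4:1,r5:5
cycle 13: stall // r0:2,r1:8,r2:8,r3:Mul2,r4:1,r5:5
cycle 14: stall // r0:2,r1:8,r2:8,r3:Mul2,r4:1,r5:5
cycle 15: stall // r0:2,r1:8,r2:8,r3:Mul2,r4:1,r5:5
cycle 16: CDB Mul1=8; issue MUL r4<-Mul1 // r0:2,r1:8,r2:8,r3:Mul2,r4:Mul1,r5:5
cycle 17: CDB Mul2=8 // r0:2,r1:8,r2:8,r3:8,r4:Mul1,r5:5
cycle 18: - // r0:2,r1:8,r2:8,r3:8,r4:Mul1,r5:5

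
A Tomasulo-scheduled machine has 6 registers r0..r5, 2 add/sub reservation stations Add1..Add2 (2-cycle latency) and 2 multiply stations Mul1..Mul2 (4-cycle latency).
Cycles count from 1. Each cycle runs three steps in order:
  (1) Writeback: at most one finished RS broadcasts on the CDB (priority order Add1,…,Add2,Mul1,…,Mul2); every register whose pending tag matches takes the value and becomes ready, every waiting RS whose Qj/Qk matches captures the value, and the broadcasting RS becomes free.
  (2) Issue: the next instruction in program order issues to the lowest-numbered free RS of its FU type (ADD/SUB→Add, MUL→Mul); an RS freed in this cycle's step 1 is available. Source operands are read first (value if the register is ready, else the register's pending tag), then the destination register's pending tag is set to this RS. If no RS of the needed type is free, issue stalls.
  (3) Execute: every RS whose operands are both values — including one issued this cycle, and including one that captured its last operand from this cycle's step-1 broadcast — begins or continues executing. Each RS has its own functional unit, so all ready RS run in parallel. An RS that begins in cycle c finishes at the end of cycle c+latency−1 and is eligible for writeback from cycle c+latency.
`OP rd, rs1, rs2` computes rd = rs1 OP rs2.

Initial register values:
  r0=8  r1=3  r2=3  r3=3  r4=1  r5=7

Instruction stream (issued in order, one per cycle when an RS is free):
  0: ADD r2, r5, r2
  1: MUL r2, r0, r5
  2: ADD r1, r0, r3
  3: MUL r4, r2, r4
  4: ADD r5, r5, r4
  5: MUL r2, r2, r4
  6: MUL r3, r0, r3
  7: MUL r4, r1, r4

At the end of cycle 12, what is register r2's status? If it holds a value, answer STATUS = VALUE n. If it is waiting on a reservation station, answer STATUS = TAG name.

cycle 1: issue ADD r2<-Add1 // r0:8,r1:3,r2:Add1,r3:3,r4:1,r5:7
cycle 2: issue MUL r2<-Mul1 // r0:8,r1:3,r2:Mul1,r3:3,r4:1,r5:7
cycle 3: CDB Add1=10; issue ADD r1<-Add1 // r0:8,r1:Add1,r2:Mul1,r3:3,r4:1,r5:7
cycle 4: issue MUL r4<-Mul2 // r0:8,r1:Add1,r2:Mul1,r3:3,r4:Mul2,r5:7
cycle 5: CDB Add1=11; issue ADD r5<-Add1 // r0:8,r1:11,r2:Mul1,r3:3,r4:Mul2,r5:Add1
cycle 6: CDB Mul1=56; issue MUL r2<-Mul1 // r0:8,r1:11,r2:Mul1,r3:3,r4:Mul2,r5:Add1
cycle 7: stall // r0:8,r1:11,r2:Mul1,r3:3,r4:Mul2,r5:Add1
cycle 8: stall // r0:8,r1:11,r2:Mul1,r3:3,r4:Mul2,r5:Add1
cycle 9: stall // r0:8,r1:11,r2:Mul1,r3:3,r4:Mul2,r5:Add1
cycle 10: CDB Mul2=56; issue MUL r3<-Mul2 // r0:8,r1:11,r2:Mul1,r3:Mul2,r4:56,r5:Add1
cycle 11: stall // r0:8,r1:11,r2:Mul1,r3:Mul2,r4:56,r5:Add1
cycle 12: CDB Add1=63; stall // r0:8,r1:11,r2:Mul1,r3:Mul2,r4:56,r5:63

STATUS = TAG Mul1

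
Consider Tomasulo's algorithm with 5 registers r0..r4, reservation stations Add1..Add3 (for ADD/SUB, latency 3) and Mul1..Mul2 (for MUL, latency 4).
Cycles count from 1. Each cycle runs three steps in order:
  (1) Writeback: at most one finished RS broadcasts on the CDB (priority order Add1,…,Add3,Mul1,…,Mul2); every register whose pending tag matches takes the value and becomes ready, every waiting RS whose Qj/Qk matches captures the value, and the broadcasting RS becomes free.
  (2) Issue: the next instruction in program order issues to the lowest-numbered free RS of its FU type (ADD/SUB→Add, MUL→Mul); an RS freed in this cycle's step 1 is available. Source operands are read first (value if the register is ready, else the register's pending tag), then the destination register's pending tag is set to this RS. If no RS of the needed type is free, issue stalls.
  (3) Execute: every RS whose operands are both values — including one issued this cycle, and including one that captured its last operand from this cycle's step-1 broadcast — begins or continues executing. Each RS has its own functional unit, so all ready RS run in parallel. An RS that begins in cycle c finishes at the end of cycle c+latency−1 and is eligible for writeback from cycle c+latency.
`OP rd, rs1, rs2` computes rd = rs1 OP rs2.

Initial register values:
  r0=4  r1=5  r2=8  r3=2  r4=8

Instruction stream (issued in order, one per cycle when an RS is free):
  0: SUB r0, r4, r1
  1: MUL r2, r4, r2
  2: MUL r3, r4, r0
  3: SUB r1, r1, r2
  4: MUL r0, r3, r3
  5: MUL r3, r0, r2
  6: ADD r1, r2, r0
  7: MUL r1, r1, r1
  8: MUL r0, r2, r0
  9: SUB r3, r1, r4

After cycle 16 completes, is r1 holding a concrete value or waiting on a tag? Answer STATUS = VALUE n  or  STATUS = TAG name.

c1: issue SUB r0<-Add1 | r0:Add1,r1:5,r2:8,r3:2,r4:8
c2: issue MUL r2<-Mul1 | r0:Add1,r1:5,r2:Mul1,r3:2,r4:8
c3: issue MUL r3<-Mul2 | r0:Add1,r1:5,r2:Mul1,r3:Mul2,r4:8
c4: CDB Add1=3; issue SUB r1<-Add1 | r0:3,r1:Add1,r2:Mul1,r3:Mul2,r4:8
c5: stall | r0:3,r1:Add1,r2:Mul1,r3:Mul2,r4:8
c6: CDB Mul1=64; issue MUL r0<-Mul1 | r0:Mul1,r1:Add1,r2:64,r3:Mul2,r4:8
c7: stall | r0:Mul1,r1:Add1,r2:64,r3:Mul2,r4:8
c8: CDB Mul2=24; issue MUL r3<-Mul2 | r0:Mul1,r1:Add1,r2:64,r3:Mul2,r4:8
c9: CDB Add1=-59; issue ADD r1<-Add1 | r0:Mul1,r1:Add1,r2:64,r3:Mul2,r4:8
c10: stall | r0:Mul1,r1:Add1,r2:64,r3:Mul2,r4:8
c11: stall | r0:Mul1,r1:Add1,r2:64,r3:Mul2,r4:8
c12: CDB Mul1=576; issue MUL r1<-Mul1 | r0:576,r1:Mul1,r2:64,r3:Mul2,r4:8
c13: stall | r0:576,r1:Mul1,r2:64,r3:Mul2,r4:8
c14: stall | r0:576,r1:Mul1,r2:64,r3:Mul2,r4:8
c15: CDB Add1=640; stall | r0:576,r1:Mul1,r2:64,r3:Mul2,r4:8
c16: CDB Mul2=36864; issue MUL r0<-Mul2 | r0:Mul2,r1:Mul1,r2:64,r3:36864,r4:8

STATUS = TAG Mul1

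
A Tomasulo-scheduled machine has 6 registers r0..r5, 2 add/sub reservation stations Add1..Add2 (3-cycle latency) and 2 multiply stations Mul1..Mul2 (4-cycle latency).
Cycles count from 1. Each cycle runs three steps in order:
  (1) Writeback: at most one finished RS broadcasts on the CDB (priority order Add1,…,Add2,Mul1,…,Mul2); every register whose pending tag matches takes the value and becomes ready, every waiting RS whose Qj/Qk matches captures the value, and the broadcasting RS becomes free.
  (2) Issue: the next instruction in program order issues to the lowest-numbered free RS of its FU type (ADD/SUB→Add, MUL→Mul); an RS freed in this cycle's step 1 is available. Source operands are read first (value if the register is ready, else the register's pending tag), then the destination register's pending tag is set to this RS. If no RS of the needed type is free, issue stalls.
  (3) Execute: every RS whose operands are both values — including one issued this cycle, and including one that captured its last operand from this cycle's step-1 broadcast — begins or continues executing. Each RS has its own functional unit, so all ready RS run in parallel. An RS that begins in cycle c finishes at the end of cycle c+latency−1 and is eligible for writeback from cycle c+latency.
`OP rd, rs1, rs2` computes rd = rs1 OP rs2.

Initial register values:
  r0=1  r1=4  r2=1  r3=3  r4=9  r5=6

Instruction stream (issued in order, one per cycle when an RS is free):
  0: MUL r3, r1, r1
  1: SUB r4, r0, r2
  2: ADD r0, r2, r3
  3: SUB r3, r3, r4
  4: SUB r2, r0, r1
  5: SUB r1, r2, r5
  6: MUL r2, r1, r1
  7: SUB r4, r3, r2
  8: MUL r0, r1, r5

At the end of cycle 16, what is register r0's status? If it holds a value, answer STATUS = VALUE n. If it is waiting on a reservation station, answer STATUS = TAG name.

c1: issue MUL r3<-Mul1 | r0:1,r1:4,r2:1,r3:Mul1,r4:9,r5:6
c2: issue SUB r4<-Add1 | r0:1,r1:4,r2:1,r3:Mul1,r4:Add1,r5:6
c3: issue ADD r0<-Add2 | r0:Add2,r1:4,r2:1,r3:Mul1,r4:Add1,r5:6
c4: stall | r0:Add2,r1:4,r2:1,r3:Mul1,r4:Add1,r5:6
c5: CDB Add1=0; issue SUB r3<-Add1 | r0:Add2,r1:4,r2:1,r3:Add1,r4:0,r5:6
c6: CDB Mul1=16; stall | r0:Add2,r1:4,r2:1,r3:Add1,r4:0,r5:6
c7: stall | r0:Add2,r1:4,r2:1,r3:Add1,r4:0,r5:6
c8: stall | r0:Add2,r1:4,r2:1,r3:Add1,r4:0,r5:6
c9: CDB Add1=16; issue SUB r2<-Add1 | r0:Add2,r1:4,r2:Add1,r3:16,r4:0,r5:6
c10: CDB Add2=17; issue SUB r1<-Add2 | r0:17,r1:Add2,r2:Add1,r3:16,r4:0,r5:6
c11: issue MUL r2<-Mul1 | r0:17,r1:Add2,r2:Mul1,r3:16,r4:0,r5:6
c12: stall | r0:17,r1:Add2,r2:Mul1,r3:16,r4:0,r5:6
c13: CDB Add1=13; issue SUB r4<-Add1 | r0:17,r1:Add2,r2:Mul1,r3:16,r4:Add1,r5:6
c14: issue MUL r0<-Mul2 | r0:Mul2,r1:Add2,r2:Mul1,r3:16,r4:Add1,r5:6
c15: - | r0:Mul2,r1:Add2,r2:Mul1,r3:16,r4:Add1,r5:6
c16: CDB Add2=7 | r0:Mul2,r1:7,r2:Mul1,r3:16,r4:Add1,r5:6

STATUS = TAG Mul2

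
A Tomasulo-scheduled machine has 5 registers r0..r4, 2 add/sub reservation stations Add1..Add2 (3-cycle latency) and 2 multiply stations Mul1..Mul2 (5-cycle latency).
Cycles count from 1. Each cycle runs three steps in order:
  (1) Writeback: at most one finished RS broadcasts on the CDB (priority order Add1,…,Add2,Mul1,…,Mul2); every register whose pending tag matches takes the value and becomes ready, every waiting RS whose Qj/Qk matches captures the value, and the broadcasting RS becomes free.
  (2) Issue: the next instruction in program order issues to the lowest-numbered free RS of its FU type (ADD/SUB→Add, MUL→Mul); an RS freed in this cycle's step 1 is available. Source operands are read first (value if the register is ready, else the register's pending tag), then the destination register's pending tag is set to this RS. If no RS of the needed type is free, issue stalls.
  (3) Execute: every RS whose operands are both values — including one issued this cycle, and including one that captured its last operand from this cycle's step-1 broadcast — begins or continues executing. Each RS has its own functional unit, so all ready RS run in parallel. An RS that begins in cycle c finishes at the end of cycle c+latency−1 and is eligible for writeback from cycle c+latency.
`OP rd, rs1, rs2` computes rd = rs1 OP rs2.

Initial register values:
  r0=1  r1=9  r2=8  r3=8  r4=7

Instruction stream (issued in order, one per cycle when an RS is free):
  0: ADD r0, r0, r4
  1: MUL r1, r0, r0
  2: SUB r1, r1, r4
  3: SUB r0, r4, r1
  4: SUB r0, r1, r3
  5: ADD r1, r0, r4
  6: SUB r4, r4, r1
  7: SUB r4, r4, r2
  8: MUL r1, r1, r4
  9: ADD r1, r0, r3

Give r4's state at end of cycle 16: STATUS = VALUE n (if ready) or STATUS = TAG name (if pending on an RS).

c1: issue ADD r0<-Add1 | r0:Add1,r1:9,r2:8,r3:8,r4:7
c2: issue MUL r1<-Mul1 | r0:Add1,r1:Mul1,r2:8,r3:8,r4:7
c3: issue SUB r1<-Add2 | r0:Add1,r1:Add2,r2:8,r3:8,r4:7
c4: CDB Add1=8; issue SUB r0<-Add1 | r0:Add1,r1:Add2,r2:8,r3:8,r4:7
c5: stall | r0:Add1,r1:Add2,r2:8,r3:8,r4:7
c6: stall | r0:Add1,r1:Add2,r2:8,r3:8,r4:7
c7: stall | r0:Add1,r1:Add2,r2:8,r3:8,r4:7
c8: stall | r0:Add1,r1:Add2,r2:8,r3:8,r4:7
c9: CDB Mul1=64; stall | r0:Add1,r1:Add2,r2:8,r3:8,r4:7
c10: stall | r0:Add1,r1:Add2,r2:8,r3:8,r4:7
c11: stall | r0:Add1,r1:Add2,r2:8,r3:8,r4:7
c12: CDB Add2=57; issue SUB r0<-Add2 | r0:Add2,r1:57,r2:8,r3:8,r4:7
c13: stall | r0:Add2,r1:57,r2:8,r3:8,r4:7
c14: stall | r0:Add2,r1:57,r2:8,r3:8,r4:7
c15: CDB Add1=-50; issue ADD r1<-Add1 | r0:Add2,r1:Add1,r2:8,r3:8,r4:7
c16: CDB Add2=49; issue SUB r4<-Add2 | r0:49,r1:Add1,r2:8,r3:8,r4:Add2

STATUS = TAG Add2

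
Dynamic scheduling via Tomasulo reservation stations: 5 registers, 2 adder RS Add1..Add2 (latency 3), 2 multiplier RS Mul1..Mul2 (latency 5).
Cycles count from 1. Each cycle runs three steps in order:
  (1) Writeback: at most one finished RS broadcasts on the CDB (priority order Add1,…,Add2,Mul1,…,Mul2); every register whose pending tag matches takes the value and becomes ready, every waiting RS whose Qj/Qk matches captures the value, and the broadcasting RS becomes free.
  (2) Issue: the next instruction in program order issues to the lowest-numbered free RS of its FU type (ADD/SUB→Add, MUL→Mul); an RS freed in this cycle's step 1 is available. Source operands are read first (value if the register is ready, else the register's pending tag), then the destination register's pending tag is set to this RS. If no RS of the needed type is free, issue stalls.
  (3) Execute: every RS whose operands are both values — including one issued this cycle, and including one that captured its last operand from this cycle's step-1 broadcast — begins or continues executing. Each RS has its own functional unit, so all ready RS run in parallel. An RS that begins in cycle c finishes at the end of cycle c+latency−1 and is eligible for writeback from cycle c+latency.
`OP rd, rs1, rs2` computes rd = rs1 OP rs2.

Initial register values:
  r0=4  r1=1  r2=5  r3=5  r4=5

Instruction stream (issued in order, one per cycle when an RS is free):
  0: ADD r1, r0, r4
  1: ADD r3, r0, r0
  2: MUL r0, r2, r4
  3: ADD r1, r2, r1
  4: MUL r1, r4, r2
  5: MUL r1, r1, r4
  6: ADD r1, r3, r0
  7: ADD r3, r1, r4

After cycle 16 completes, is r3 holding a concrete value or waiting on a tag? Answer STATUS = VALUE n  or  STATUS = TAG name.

STATUS = VALUE 38

cycle 1: issue ADD r1<-Add1 // r0:4,r1:Add1,r2:5,r3:5,r4:5
cycle 2: issue ADD r3<-Add2 // r0:4,r1:Add1,r2:5,r3:Add2,r4:5
cycle 3: issue MUL r0<-Mul1 // r0:Mul1,r1:Add1,r2:5,r3:Add2,r4:5
cycle 4: CDB Add1=9; issue ADD r1<-Add1 // r0:Mul1,r1:Add1,r2:5,r3:Add2,r4:5
cycle 5: CDB Add2=8; issue MUL r1<-Mul2 // r0:Mul1,r1:Mul2,r2:5,r3:8,r4:5
cycle 6: stall // r0:Mul1,r1:Mul2,r2:5,r3:8,r4:5
cycle 7: CDB Add1=14; stall // r0:Mul1,r1:Mul2,r2:5,r3:8,r4:5
cycle 8: CDB Mul1=25; issue MUL r1<-Mul1 // r0:25,r1:Mul1,r2:5,r3:8,r4:5
cycle 9: issue ADD r1<-Add1 // r0:25,r1:Add1,r2:5,r3:8,r4:5
cycle 10: CDB Mul2=25; issue ADD r3<-Add2 // r0:25,r1:Add1,r2:5,r3:Add2,r4:5
cycle 11: - // r0:25,r1:Add1,r2:5,r3:Add2,r4:5
cycle 12: CDB Add1=33 // r0:25,r1:33,r2:5,r3:Add2,r4:5
cycle 13: - // r0:25,r1:33,r2:5,r3:Add2,r4:5
cycle 14: - // r0:25,r1:33,r2:5,r3:Add2,r4:5
cycle 15: CDB Add2=38 // r0:25,r1:33,r2:5,r3:38,r4:5
cycle 16: CDB Mul1=125 // r0:25,r1:33,r2:5,r3:38,r4:5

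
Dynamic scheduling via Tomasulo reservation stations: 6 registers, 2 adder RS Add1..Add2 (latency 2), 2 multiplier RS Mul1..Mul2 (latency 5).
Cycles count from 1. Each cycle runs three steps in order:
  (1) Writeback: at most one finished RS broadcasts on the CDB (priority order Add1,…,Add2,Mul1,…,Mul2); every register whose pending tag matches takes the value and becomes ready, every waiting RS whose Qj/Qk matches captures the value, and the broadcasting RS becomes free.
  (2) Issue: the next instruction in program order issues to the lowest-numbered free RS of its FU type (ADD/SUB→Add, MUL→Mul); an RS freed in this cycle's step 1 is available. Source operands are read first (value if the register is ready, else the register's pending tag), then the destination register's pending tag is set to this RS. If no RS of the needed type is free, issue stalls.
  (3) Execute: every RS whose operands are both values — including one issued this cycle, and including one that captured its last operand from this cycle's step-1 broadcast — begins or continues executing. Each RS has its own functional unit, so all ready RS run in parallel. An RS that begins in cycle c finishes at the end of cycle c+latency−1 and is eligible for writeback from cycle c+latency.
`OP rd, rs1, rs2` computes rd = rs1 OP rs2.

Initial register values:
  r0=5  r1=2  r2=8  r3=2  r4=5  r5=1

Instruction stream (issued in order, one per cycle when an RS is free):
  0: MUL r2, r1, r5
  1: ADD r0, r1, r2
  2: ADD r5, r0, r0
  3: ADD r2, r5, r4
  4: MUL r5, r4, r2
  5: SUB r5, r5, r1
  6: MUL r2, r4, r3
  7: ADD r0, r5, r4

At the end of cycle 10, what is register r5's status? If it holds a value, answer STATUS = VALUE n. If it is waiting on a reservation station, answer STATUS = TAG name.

  c1: issue MUL r2<-Mul1  regs: r0:5,r1:2,r2:Mul1,r3:2,r4:5,r5:1
  c2: issue ADD r0<-Add1  regs: r0:Add1,r1:2,r2:Mul1,r3:2,r4:5,r5:1
  c3: issue ADD r5<-Add2  regs: r0:Add1,r1:2,r2:Mul1,r3:2,r4:5,r5:Add2
  c4: stall  regs: r0:Add1,r1:2,r2:Mul1,r3:2,r4:5,r5:Add2
  c5: stall  regs: r0:Add1,r1:2,r2:Mul1,r3:2,r4:5,r5:Add2
  c6: CDB Mul1=2; stall  regs: r0:Add1,r1:2,r2:2,r3:2,r4:5,r5:Add2
  c7: stall  regs: r0:Add1,r1:2,r2:2,r3:2,r4:5,r5:Add2
  c8: CDB Add1=4; issue ADD r2<-Add1  regs: r0:4,r1:2,r2:Add1,r3:2,r4:5,r5:Add2
  c9: issue MUL r5<-Mul1  regs: r0:4,r1:2,r2:Add1,r3:2,r4:5,r5:Mul1
  c10: CDB Add2=8; issue SUB r5<-Add2  regs: r0:4,r1:2,r2:Add1,r3:2,r4:5,r5:Add2

STATUS = TAG Add2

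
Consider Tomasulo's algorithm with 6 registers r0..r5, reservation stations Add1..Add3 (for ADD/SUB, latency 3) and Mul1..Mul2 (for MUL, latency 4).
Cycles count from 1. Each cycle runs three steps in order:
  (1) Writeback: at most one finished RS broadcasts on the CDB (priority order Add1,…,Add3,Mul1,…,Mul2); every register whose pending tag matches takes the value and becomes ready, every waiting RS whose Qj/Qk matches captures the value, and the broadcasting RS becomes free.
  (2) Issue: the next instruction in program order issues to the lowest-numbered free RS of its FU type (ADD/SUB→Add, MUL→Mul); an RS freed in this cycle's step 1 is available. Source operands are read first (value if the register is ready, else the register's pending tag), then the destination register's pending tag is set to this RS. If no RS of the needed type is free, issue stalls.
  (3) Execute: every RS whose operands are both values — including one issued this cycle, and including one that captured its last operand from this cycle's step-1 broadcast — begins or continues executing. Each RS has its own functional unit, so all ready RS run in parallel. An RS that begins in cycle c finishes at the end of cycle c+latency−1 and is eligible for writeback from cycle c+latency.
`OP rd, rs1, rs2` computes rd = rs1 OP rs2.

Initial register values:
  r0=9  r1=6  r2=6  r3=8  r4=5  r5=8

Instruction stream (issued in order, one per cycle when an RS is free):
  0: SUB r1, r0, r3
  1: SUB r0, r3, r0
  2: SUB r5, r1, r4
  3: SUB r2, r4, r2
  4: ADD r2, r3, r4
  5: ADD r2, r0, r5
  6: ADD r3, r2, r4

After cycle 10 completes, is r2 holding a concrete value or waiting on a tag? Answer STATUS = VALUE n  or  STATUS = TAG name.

STATUS = TAG Add1

cycle 1: issue SUB r1<-Add1 // r0:9,r1:Add1,r2:6,r3:8,r4:5,r5:8
cycle 2: issue SUB r0<-Add2 // r0:Add2,r1:Add1,r2:6,r3:8,r4:5,r5:8
cycle 3: issue SUB r5<-Add3 // r0:Add2,r1:Add1,r2:6,r3:8,r4:5,r5:Add3
cycle 4: CDB Add1=1; issue SUB r2<-Add1 // r0:Add2,r1:1,r2:Add1,r3:8,r4:5,r5:Add3
cycle 5: CDB Add2=-1; issue ADD r2<-Add2 // r0:-1,r1:1,r2:Add2,r3:8,r4:5,r5:Add3
cycle 6: stall // r0:-1,r1:1,r2:Add2,r3:8,r4:5,r5:Add3
cycle 7: CDB Add1=-1; issue ADD r2<-Add1 // r0:-1,r1:1,r2:Add1,r3:8,r4:5,r5:Add3
cycle 8: CDB Add2=13; issue ADD r3<-Add2 // r0:-1,r1:1,r2:Add1,r3:Add2,r4:5,r5:Add3
cycle 9: CDB Add3=-4 // r0:-1,r1:1,r2:Add1,r3:Add2,r4:5,r5:-4
cycle 10: - // r0:-1,r1:1,r2:Add1,r3:Add2,r4:5,r5:-4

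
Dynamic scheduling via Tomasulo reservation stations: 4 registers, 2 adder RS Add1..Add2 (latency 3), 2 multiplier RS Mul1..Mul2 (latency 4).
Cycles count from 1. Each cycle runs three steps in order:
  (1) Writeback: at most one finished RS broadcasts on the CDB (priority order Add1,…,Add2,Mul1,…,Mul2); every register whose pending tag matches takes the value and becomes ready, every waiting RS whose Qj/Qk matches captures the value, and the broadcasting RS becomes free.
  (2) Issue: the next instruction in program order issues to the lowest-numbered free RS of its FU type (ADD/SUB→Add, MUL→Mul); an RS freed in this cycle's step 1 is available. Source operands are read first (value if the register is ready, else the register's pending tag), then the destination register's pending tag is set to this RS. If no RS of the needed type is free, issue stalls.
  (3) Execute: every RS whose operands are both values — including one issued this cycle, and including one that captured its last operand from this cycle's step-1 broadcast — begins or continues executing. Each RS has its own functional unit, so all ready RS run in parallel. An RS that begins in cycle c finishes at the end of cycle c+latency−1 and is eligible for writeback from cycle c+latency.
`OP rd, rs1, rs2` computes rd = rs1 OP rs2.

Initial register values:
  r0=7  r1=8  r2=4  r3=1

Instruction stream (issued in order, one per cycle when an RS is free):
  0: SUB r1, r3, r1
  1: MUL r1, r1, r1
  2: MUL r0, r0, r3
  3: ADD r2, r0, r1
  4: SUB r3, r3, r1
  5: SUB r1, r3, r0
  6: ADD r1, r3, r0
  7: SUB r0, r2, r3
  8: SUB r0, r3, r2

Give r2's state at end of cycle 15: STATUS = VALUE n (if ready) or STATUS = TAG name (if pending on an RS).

STATUS = VALUE 56

  c1: issue SUB r1<-Add1  regs: r0:7,r1:Add1,r2:4,r3:1
  c2: issue MUL r1<-Mul1  regs: r0:7,r1:Mul1,r2:4,r3:1
  c3: issue MUL r0<-Mul2  regs: r0:Mul2,r1:Mul1,r2:4,r3:1
  c4: CDB Add1=-7; issue ADD r2<-Add1  regs: r0:Mul2,r1:Mul1,r2:Add1,r3:1
  c5: issue SUB r3<-Add2  regs: r0:Mul2,r1:Mul1,r2:Add1,r3:Add2
  c6: stall  regs: r0:Mul2,r1:Mul1,r2:Add1,r3:Add2
  c7: CDB Mul2=7; stall  regs: r0:7,r1:Mul1,r2:Add1,r3:Add2
  c8: CDB Mul1=49; stall  regs: r0:7,r1:49,r2:Add1,r3:Add2
  c9: stall  regs: r0:7,r1:49,r2:Add1,r3:Add2
  c10: stall  regs: r0:7,r1:49,r2:Add1,r3:Add2
  c11: CDB Add1=56; issue SUB r1<-Add1  regs: r0:7,r1:Add1,r2:56,r3:Add2
  c12: CDB Add2=-48; issue ADD r1<-Add2  regs: r0:7,r1:Add2,r2:56,r3:-48
  c13: stall  regs: r0:7,r1:Add2,r2:56,r3:-48
  c14: stall  regs: r0:7,r1:Add2,r2:56,r3:-48
  c15: CDB Add1=-55; issue SUB r0<-Add1  regs: r0:Add1,r1:Add2,r2:56,r3:-48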